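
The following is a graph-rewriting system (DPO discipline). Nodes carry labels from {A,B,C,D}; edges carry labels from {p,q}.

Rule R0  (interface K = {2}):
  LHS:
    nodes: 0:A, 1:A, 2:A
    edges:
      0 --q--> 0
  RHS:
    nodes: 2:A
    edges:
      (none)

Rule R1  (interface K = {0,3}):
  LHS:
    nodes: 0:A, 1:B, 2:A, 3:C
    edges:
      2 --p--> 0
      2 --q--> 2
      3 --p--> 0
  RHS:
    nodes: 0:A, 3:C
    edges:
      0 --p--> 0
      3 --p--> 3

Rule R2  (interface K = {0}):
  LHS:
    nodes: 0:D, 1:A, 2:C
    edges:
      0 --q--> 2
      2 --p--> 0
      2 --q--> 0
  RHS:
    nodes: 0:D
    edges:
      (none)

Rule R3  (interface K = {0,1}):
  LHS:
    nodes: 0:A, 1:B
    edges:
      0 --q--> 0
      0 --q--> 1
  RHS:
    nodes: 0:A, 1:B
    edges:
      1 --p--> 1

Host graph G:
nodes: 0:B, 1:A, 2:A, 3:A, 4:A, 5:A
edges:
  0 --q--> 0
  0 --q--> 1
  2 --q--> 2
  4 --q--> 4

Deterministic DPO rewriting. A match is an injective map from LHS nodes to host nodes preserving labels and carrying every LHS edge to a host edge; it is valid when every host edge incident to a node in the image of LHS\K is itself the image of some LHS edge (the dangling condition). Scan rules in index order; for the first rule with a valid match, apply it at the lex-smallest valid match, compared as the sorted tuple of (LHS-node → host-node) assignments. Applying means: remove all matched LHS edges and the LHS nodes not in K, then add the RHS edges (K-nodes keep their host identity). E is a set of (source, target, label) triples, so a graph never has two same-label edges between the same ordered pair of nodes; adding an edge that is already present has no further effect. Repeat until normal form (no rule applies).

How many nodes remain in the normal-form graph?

Answer: 2

Steps:
[0] host  ⇒  6 nodes, 4 edges  {0-q->0 0-q->1 2-q->2 4-q->4}
[1] R0 @ {0↦2, 1↦3, 2↦1}  ⇒  4 nodes, 3 edges  {0-q->0 0-q->1 4-q->4}
[2] R0 @ {0↦4, 1↦5, 2↦1}  ⇒  2 nodes, 2 edges  {0-q->0 0-q->1}
normal form: no rule applies after step 2
NF nodes: {0:B, 1:A}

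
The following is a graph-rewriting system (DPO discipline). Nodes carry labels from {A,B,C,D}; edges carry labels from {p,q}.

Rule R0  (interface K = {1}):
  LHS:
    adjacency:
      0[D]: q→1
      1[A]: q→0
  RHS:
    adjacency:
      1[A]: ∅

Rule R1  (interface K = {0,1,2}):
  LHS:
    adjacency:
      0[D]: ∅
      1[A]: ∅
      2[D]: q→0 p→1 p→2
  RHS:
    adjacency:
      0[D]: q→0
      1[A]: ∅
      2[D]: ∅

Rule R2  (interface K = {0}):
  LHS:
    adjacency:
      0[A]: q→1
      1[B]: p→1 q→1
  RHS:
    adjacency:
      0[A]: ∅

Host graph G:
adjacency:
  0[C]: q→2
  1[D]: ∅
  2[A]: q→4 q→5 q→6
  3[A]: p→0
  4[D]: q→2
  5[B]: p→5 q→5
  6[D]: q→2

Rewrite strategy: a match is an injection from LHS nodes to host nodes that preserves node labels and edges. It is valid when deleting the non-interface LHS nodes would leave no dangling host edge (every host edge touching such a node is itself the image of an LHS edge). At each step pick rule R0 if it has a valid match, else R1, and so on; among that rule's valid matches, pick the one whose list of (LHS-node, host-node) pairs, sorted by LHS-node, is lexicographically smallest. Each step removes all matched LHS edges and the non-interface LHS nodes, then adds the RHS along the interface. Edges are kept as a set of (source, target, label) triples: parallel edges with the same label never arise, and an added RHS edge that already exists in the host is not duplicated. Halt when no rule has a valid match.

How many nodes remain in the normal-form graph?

initial: |V|=7 |E|=9  E = 0-q->2 2-q->4 2-q->5 2-q->6 3-p->0 4-q->2 5-p->5 5-q->5 6-q->2
step 1: apply R0 at {0↦4, 1↦2}  → |V|=6 |E|=7  E = 0-q->2 2-q->5 2-q->6 3-p->0 5-p->5 5-q->5 6-q->2
step 2: apply R0 at {0↦6, 1↦2}  → |V|=5 |E|=5  E = 0-q->2 2-q->5 3-p->0 5-p->5 5-q->5
step 3: apply R2 at {0↦2, 1↦5}  → |V|=4 |E|=2  E = 0-q->2 3-p->0
final graph: no rule applies after step 3
NF nodes: {0:C, 1:D, 2:A, 3:A}

Answer: 4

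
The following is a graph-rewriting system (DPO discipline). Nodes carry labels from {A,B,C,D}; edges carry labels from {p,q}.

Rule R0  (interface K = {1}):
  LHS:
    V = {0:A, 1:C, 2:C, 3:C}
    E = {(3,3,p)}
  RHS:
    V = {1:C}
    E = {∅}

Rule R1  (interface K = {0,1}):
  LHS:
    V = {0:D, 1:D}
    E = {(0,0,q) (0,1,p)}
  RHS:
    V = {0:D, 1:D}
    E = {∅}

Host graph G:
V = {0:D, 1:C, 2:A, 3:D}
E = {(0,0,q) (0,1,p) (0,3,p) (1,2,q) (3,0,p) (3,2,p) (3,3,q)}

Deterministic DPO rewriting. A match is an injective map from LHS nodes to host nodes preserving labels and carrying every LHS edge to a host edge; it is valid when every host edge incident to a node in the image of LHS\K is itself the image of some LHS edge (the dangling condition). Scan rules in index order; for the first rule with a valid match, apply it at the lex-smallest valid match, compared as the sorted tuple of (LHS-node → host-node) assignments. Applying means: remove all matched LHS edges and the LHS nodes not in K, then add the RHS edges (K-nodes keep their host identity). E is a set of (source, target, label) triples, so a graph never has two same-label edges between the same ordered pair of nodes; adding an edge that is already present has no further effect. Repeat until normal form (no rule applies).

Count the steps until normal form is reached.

start.  V:4 E:7  edges: 0-q->0 0-p->1 0-p->3 1-q->2 3-p->0 3-p->2 3-q->3
1. fire R1 via {0↦0, 1↦3}  →  V:4 E:5  edges: 0-p->1 1-q->2 3-p->0 3-p->2 3-q->3
2. fire R1 via {0↦3, 1↦0}  →  V:4 E:3  edges: 0-p->1 1-q->2 3-p->2
final graph: no rule applies after step 2

Answer: 2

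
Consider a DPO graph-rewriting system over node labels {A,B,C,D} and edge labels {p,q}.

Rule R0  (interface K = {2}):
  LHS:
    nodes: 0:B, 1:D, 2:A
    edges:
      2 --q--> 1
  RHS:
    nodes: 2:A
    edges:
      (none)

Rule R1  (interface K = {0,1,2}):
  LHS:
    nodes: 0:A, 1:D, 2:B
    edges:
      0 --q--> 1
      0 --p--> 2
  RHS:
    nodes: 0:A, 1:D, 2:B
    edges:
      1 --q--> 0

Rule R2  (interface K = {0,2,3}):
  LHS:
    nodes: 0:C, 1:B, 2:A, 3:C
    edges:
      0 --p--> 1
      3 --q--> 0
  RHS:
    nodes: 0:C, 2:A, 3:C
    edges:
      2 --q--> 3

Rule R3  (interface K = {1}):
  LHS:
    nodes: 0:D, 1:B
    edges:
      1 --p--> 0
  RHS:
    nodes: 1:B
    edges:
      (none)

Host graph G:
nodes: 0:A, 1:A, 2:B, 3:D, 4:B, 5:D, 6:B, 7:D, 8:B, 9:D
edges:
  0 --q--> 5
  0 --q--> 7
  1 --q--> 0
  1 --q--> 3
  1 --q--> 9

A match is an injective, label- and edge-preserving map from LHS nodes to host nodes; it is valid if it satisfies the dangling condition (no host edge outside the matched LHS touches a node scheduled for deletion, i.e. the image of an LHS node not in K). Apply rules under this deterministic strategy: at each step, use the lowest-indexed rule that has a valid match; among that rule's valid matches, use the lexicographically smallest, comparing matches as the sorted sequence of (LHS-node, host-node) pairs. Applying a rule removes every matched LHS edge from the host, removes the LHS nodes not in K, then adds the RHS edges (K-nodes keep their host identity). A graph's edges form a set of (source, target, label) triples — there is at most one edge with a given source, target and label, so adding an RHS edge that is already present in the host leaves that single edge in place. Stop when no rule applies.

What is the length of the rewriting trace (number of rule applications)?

[0] host  ⇒  10 nodes, 5 edges  {0-q->5 0-q->7 1-q->0 1-q->3 1-q->9}
[1] R0 @ {0↦2, 1↦3, 2↦1}  ⇒  8 nodes, 4 edges  {0-q->5 0-q->7 1-q->0 1-q->9}
[2] R0 @ {0↦4, 1↦5, 2↦0}  ⇒  6 nodes, 3 edges  {0-q->7 1-q->0 1-q->9}
[3] R0 @ {0↦6, 1↦7, 2↦0}  ⇒  4 nodes, 2 edges  {1-q->0 1-q->9}
[4] R0 @ {0↦8, 1↦9, 2↦1}  ⇒  2 nodes, 1 edges  {1-q->0}
halt: no rule applies after step 4

Answer: 4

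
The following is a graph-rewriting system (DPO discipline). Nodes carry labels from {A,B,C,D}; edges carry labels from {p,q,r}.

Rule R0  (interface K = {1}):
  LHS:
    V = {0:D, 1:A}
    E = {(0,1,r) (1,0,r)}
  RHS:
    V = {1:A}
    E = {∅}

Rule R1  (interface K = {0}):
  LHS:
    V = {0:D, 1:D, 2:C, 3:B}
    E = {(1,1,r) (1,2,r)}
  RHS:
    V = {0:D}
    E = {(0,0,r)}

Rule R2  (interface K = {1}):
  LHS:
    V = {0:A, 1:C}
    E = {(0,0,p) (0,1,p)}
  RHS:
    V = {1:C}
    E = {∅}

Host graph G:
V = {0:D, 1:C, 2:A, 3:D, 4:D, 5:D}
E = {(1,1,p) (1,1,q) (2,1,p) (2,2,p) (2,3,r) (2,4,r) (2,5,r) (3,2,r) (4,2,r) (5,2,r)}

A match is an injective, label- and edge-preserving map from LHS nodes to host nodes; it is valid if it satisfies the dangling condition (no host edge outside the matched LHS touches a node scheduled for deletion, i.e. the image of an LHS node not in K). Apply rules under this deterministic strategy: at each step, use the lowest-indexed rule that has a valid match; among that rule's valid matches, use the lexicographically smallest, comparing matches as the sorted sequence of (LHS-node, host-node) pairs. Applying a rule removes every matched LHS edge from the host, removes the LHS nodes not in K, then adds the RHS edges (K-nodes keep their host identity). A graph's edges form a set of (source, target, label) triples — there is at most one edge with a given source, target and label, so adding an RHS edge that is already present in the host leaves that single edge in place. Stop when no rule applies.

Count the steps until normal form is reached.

Answer: 4

Derivation:
start.  V:6 E:10  edges: 1-p->1 1-q->1 2-p->1 2-p->2 2-r->3 2-r->4 2-r->5 3-r->2 4-r->2 5-r->2
1. fire R0 via {0↦3, 1↦2}  →  V:5 E:8  edges: 1-p->1 1-q->1 2-p->1 2-p->2 2-r->4 2-r->5 4-r->2 5-r->2
2. fire R0 via {0↦4, 1↦2}  →  V:4 E:6  edges: 1-p->1 1-q->1 2-p->1 2-p->2 2-r->5 5-r->2
3. fire R0 via {0↦5, 1↦2}  →  V:3 E:4  edges: 1-p->1 1-q->1 2-p->1 2-p->2
4. fire R2 via {0↦2, 1↦1}  →  V:2 E:2  edges: 1-p->1 1-q->1
halt: no rule applies after step 4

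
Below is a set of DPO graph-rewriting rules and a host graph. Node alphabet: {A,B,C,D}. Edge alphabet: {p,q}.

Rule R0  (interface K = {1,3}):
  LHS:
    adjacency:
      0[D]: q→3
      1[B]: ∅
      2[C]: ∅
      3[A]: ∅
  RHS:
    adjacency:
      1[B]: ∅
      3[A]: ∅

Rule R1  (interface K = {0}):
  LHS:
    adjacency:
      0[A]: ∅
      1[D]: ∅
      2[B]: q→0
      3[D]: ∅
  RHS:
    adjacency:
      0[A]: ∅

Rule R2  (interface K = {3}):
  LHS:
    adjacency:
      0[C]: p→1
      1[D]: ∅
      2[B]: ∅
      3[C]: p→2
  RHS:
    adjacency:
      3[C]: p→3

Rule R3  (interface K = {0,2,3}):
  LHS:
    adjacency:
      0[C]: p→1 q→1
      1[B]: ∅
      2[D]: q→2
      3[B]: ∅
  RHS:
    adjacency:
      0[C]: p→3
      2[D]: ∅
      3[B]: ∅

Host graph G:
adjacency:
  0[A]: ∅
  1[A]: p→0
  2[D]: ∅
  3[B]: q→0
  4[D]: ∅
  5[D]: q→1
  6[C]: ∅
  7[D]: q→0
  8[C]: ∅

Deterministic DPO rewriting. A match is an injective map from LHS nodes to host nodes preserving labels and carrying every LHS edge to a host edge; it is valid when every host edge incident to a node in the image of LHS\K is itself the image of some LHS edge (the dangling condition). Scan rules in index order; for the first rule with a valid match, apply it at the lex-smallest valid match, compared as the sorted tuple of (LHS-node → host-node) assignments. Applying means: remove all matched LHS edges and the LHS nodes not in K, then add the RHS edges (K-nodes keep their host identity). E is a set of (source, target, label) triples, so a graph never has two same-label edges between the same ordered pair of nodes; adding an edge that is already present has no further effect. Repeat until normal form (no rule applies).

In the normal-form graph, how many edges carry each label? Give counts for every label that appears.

initial: |V|=9 |E|=4  E = 1-p->0 3-q->0 5-q->1 7-q->0
step 1: apply R0 at {0↦5, 1↦3, 2↦6, 3↦1}  → |V|=7 |E|=3  E = 1-p->0 3-q->0 7-q->0
step 2: apply R0 at {0↦7, 1↦3, 2↦8, 3↦0}  → |V|=5 |E|=2  E = 1-p->0 3-q->0
step 3: apply R1 at {0↦0, 1↦2, 2↦3, 3↦4}  → |V|=2 |E|=1  E = 1-p->0
final graph: no rule applies after step 3
NF edges: [(1, 0, 'p')]

Answer: p:1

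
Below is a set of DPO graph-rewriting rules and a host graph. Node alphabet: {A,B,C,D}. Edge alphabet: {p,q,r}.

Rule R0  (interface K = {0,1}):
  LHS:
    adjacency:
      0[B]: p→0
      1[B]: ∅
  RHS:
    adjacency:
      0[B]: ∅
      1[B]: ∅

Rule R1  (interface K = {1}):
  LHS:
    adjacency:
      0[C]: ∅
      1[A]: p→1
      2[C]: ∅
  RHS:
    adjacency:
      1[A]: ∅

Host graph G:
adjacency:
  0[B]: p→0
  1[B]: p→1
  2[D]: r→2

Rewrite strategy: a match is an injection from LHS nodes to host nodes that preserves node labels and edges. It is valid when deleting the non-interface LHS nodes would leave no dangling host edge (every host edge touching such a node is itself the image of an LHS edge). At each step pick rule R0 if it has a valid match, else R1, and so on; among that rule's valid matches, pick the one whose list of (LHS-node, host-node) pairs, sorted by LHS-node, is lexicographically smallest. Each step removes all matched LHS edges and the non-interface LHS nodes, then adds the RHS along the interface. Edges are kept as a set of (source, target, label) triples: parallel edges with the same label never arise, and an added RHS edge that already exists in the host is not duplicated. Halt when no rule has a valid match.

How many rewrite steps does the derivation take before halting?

Answer: 2

Derivation:
start.  V:3 E:3  edges: 0-p->0 1-p->1 2-r->2
1. fire R0 via {0↦0, 1↦1}  →  V:3 E:2  edges: 1-p->1 2-r->2
2. fire R0 via {0↦1, 1↦0}  →  V:3 E:1  edges: 2-r->2
final graph: no rule applies after step 2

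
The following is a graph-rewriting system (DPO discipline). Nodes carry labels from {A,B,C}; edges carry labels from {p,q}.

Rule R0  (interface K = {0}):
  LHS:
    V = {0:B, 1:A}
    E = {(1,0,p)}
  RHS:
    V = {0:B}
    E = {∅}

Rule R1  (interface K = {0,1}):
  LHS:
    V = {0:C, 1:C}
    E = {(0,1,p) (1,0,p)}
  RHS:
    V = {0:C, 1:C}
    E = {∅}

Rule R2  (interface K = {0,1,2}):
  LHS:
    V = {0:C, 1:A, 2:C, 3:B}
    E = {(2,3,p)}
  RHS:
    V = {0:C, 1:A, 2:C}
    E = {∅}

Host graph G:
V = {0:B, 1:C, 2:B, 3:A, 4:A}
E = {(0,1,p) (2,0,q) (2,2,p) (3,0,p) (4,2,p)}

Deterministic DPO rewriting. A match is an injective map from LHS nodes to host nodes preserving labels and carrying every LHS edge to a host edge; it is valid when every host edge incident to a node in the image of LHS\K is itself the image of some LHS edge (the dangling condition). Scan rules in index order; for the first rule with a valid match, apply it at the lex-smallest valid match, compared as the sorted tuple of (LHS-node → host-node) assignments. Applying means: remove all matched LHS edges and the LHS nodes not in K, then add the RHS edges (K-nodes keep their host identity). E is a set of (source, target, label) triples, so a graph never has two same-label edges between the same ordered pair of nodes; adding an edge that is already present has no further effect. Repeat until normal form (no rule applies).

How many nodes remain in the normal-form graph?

Answer: 3

Steps:
initial: |V|=5 |E|=5  E = 0-p->1 2-q->0 2-p->2 3-p->0 4-p->2
step 1: apply R0 at {0↦0, 1↦3}  → |V|=4 |E|=4  E = 0-p->1 2-q->0 2-p->2 4-p->2
step 2: apply R0 at {0↦2, 1↦4}  → |V|=3 |E|=3  E = 0-p->1 2-q->0 2-p->2
halt: no rule applies after step 2
NF nodes: {0:B, 1:C, 2:B}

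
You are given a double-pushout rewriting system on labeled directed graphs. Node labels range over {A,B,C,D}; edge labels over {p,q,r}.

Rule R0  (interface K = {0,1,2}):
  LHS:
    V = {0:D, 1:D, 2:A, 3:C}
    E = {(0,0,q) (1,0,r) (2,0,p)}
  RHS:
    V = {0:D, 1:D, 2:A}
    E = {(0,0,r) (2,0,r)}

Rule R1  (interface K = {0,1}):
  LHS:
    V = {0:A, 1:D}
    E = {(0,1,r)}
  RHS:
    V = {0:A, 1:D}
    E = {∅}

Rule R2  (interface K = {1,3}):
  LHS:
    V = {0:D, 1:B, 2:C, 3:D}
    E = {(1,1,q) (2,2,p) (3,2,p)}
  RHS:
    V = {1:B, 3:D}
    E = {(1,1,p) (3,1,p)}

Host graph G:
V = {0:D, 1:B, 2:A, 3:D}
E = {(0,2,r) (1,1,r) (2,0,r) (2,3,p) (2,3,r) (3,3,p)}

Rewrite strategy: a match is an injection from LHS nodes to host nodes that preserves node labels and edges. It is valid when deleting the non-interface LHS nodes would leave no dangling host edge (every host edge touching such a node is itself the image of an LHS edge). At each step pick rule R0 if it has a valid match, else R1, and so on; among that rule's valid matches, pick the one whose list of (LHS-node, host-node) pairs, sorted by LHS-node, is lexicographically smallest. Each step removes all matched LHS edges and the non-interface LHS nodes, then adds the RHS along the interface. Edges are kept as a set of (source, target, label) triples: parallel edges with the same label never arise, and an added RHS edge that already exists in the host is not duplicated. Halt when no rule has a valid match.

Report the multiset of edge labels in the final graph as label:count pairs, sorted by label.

Answer: p:2 r:2

Rewrite trace:
initial: |V|=4 |E|=6  E = 0-r->2 1-r->1 2-r->0 2-p->3 2-r->3 3-p->3
step 1: apply R1 at {0↦2, 1↦0}  → |V|=4 |E|=5  E = 0-r->2 1-r->1 2-p->3 2-r->3 3-p->3
step 2: apply R1 at {0↦2, 1↦3}  → |V|=4 |E|=4  E = 0-r->2 1-r->1 2-p->3 3-p->3
final graph: no rule applies after step 2
NF edges: [(0, 2, 'r'), (1, 1, 'r'), (2, 3, 'p'), (3, 3, 'p')]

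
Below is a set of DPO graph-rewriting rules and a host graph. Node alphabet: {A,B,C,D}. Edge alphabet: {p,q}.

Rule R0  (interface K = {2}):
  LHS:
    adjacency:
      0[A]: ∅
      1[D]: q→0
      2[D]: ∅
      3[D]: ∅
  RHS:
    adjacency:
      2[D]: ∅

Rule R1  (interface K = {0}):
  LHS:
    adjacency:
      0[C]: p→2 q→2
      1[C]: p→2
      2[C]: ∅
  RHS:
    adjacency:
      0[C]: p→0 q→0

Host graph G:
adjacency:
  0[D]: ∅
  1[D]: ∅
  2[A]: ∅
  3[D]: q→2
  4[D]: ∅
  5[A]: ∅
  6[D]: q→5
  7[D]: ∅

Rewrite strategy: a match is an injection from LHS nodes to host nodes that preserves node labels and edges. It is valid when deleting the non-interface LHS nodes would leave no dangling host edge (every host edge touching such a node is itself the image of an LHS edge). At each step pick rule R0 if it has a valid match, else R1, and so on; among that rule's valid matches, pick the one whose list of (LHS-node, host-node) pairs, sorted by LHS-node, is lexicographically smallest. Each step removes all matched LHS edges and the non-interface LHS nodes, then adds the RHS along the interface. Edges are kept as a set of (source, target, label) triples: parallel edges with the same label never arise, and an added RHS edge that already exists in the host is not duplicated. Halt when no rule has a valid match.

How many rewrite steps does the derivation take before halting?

initial: |V|=8 |E|=2  E = 3-q->2 6-q->5
step 1: apply R0 at {0↦2, 1↦3, 2↦0, 3↦1}  → |V|=5 |E|=1  E = 6-q->5
step 2: apply R0 at {0↦5, 1↦6, 2↦0, 3↦4}  → |V|=2 |E|=0  E = ∅
normal form: no rule applies after step 2

Answer: 2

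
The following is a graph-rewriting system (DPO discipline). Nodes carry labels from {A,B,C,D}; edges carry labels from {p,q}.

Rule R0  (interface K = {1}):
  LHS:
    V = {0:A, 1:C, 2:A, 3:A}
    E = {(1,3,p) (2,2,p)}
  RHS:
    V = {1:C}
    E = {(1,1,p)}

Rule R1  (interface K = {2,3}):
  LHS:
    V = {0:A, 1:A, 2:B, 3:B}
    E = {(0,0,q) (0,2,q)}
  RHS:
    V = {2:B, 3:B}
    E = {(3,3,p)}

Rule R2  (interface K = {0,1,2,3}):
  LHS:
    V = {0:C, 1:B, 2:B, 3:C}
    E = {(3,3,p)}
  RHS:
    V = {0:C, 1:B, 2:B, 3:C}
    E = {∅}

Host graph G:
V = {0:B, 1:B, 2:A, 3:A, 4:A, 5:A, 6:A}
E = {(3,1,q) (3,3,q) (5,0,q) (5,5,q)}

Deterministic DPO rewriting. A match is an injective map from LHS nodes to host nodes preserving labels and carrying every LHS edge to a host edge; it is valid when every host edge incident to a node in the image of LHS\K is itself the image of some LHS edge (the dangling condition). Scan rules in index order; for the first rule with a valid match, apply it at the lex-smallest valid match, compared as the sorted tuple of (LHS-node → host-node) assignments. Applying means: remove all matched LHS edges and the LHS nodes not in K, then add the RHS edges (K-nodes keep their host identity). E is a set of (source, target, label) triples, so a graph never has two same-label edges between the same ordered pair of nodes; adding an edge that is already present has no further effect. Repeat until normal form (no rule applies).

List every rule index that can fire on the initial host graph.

R0: no valid match — LHS pattern not found
R1: 6 valid matches — {0↦3, 1↦2, 2↦1, 3↦0}, {0↦3, 1↦4, 2↦1, 3↦0}, {0↦3, 1↦6, 2↦1, 3↦0} (+3 more)
R2: no valid match — LHS pattern not found

Answer: [R1]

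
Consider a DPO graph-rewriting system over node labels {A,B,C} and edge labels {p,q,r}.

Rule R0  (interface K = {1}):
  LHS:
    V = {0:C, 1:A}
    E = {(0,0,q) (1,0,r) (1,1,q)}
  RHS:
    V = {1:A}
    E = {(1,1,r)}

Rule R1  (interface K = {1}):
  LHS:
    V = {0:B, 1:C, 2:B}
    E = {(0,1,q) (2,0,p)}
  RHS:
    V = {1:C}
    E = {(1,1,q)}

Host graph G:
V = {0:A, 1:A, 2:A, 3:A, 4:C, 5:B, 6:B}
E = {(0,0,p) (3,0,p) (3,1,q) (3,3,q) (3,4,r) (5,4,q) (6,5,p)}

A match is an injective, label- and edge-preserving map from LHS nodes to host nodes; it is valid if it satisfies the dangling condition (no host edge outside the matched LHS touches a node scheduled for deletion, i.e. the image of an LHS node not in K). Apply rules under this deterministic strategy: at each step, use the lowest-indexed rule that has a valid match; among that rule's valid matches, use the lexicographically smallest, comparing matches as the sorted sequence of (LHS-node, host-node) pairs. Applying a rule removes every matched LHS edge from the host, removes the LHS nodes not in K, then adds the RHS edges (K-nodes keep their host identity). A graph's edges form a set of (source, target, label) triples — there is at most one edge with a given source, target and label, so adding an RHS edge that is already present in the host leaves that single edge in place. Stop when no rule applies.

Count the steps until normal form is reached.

start.  V:7 E:7  edges: 0-p->0 3-p->0 3-q->1 3-q->3 3-r->4 5-q->4 6-p->5
1. fire R1 via {0↦5, 1↦4, 2↦6}  →  V:5 E:6  edges: 0-p->0 3-p->0 3-q->1 3-q->3 3-r->4 4-q->4
2. fire R0 via {0↦4, 1↦3}  →  V:4 E:4  edges: 0-p->0 3-p->0 3-q->1 3-r->3
halt: no rule applies after step 2

Answer: 2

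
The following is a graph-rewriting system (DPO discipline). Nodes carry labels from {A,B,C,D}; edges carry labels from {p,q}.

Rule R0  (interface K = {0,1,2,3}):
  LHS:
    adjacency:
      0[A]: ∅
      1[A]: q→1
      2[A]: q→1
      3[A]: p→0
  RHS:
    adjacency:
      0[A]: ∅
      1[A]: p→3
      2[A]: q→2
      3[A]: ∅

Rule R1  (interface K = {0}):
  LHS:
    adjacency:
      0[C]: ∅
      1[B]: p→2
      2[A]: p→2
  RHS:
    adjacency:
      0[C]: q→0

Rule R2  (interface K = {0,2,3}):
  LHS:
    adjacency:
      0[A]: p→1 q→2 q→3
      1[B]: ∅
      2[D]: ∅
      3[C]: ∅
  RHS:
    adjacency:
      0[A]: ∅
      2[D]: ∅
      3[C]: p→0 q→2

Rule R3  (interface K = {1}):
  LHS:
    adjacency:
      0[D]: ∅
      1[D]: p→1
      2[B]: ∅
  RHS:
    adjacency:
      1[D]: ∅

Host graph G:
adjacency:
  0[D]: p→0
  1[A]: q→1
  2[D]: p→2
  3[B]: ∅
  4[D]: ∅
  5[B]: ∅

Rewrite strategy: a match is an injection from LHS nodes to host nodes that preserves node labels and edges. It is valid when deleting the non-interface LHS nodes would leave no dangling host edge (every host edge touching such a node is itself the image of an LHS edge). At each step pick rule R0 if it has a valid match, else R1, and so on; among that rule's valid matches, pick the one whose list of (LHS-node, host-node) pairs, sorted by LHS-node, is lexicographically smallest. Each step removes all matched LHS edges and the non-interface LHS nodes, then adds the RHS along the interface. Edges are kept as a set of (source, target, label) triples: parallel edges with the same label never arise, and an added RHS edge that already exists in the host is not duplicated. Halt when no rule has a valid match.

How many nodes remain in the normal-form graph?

Answer: 2

Derivation:
[0] host  ⇒  6 nodes, 3 edges  {0-p->0 1-q->1 2-p->2}
[1] R3 @ {0↦4, 1↦0, 2↦3}  ⇒  4 nodes, 2 edges  {1-q->1 2-p->2}
[2] R3 @ {0↦0, 1↦2, 2↦5}  ⇒  2 nodes, 1 edges  {1-q->1}
final graph: no rule applies after step 2
NF nodes: {1:A, 2:D}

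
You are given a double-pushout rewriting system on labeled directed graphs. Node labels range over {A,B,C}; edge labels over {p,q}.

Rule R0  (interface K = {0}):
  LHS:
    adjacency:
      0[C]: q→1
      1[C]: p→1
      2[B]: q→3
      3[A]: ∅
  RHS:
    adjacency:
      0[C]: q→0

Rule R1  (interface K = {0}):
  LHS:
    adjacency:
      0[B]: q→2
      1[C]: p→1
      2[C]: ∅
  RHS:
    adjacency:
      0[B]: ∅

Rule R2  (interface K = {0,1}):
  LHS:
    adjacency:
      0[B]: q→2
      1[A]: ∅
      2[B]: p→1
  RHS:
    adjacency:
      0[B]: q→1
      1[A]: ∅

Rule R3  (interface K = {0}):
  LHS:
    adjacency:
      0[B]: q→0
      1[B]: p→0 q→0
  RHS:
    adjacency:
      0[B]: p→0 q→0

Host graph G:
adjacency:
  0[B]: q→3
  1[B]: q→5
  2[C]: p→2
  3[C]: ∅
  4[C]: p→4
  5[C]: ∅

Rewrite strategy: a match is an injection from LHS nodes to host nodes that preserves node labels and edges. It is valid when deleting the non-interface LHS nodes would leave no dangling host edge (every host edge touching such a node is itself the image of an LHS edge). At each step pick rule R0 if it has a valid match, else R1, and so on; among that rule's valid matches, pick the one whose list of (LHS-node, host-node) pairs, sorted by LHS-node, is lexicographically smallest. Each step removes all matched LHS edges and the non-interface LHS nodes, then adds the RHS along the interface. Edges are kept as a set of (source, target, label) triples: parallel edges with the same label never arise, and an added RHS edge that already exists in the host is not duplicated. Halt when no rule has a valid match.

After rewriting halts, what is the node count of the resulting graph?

start.  V:6 E:4  edges: 0-q->3 1-q->5 2-p->2 4-p->4
1. fire R1 via {0↦0, 1↦2, 2↦3}  →  V:4 E:2  edges: 1-q->5 4-p->4
2. fire R1 via {0↦1, 1↦4, 2↦5}  →  V:2 E:0  edges: ∅
final graph: no rule applies after step 2
NF nodes: {0:B, 1:B}

Answer: 2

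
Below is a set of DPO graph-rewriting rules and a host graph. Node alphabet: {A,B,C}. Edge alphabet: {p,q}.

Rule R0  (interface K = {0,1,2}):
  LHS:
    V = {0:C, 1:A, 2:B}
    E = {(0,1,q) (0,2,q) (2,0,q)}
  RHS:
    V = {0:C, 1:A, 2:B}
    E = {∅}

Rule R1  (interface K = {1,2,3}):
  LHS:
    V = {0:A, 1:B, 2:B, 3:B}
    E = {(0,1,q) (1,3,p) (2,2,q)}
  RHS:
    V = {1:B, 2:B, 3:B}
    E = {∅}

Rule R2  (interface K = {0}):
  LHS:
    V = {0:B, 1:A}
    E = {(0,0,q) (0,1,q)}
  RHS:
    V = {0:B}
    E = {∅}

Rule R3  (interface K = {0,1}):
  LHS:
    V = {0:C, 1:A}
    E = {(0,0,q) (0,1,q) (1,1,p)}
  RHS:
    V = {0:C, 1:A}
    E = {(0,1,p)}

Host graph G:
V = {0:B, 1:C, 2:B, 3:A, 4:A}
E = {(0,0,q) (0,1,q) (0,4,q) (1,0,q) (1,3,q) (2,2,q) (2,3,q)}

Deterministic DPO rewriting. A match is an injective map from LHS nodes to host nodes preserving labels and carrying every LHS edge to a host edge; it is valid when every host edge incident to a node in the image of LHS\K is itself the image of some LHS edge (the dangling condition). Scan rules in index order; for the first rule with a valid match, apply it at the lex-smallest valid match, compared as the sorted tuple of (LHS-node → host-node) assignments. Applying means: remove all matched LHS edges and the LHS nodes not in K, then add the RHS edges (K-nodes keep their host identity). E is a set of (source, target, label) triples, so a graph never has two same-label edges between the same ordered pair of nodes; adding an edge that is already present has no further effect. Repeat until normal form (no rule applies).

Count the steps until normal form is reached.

Answer: 3

Derivation:
initial: |V|=5 |E|=7  E = 0-q->0 0-q->1 0-q->4 1-q->0 1-q->3 2-q->2 2-q->3
step 1: apply R0 at {0↦1, 1↦3, 2↦0}  → |V|=5 |E|=4  E = 0-q->0 0-q->4 2-q->2 2-q->3
step 2: apply R2 at {0↦0, 1↦4}  → |V|=4 |E|=2  E = 2-q->2 2-q->3
step 3: apply R2 at {0↦2, 1↦3}  → |V|=3 |E|=0  E = ∅
normal form: no rule applies after step 3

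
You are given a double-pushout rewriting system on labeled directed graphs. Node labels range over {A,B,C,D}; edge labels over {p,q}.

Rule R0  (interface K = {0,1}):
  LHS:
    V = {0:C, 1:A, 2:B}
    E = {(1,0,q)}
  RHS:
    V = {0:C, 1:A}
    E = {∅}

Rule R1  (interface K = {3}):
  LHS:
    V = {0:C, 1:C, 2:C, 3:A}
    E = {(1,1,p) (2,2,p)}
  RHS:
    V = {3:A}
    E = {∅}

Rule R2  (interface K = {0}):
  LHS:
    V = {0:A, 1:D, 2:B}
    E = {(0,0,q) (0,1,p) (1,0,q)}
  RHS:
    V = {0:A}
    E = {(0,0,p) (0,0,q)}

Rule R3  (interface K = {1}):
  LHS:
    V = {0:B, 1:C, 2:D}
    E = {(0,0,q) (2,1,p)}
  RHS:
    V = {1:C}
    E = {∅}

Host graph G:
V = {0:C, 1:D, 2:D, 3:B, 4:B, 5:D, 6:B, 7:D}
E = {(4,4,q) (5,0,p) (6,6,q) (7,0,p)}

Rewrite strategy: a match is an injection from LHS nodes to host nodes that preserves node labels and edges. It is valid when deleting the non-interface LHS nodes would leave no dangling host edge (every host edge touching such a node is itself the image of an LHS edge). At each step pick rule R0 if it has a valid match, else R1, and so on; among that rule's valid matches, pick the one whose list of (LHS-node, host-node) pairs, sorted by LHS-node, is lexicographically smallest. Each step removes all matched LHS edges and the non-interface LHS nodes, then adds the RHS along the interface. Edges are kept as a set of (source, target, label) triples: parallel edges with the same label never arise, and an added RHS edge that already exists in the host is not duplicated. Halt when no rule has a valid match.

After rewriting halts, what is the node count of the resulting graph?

Answer: 4

Steps:
start.  V:8 E:4  edges: 4-q->4 5-p->0 6-q->6 7-p->0
1. fire R3 via {0↦4, 1↦0, 2↦5}  →  V:6 E:2  edges: 6-q->6 7-p->0
2. fire R3 via {0↦6, 1↦0, 2↦7}  →  V:4 E:0  edges: ∅
halt: no rule applies after step 2
NF nodes: {0:C, 1:D, 2:D, 3:B}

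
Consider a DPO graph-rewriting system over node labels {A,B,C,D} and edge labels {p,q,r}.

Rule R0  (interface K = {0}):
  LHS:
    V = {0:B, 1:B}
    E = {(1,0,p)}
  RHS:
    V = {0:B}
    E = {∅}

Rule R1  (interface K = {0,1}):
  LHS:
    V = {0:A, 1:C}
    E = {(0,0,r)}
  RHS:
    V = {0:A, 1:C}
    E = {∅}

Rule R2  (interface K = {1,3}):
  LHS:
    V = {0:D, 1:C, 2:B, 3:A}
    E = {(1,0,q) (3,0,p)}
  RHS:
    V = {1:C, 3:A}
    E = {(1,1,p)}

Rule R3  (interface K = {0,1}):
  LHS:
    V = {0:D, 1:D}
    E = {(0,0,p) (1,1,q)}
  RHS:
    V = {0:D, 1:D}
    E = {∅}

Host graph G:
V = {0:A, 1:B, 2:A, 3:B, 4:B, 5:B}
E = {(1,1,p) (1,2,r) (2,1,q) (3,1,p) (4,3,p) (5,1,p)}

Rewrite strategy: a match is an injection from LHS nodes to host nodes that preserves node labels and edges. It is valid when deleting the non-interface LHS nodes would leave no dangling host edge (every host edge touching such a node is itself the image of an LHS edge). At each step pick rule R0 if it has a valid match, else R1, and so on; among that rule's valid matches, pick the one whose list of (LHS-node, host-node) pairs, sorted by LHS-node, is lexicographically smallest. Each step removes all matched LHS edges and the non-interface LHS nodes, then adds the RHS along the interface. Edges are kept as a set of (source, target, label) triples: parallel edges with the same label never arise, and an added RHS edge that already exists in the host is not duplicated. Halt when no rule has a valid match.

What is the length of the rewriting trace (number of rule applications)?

initial: |V|=6 |E|=6  E = 1-p->1 1-r->2 2-q->1 3-p->1 4-p->3 5-p->1
step 1: apply R0 at {0↦1, 1↦5}  → |V|=5 |E|=5  E = 1-p->1 1-r->2 2-q->1 3-p->1 4-p->3
step 2: apply R0 at {0↦3, 1↦4}  → |V|=4 |E|=4  E = 1-p->1 1-r->2 2-q->1 3-p->1
step 3: apply R0 at {0↦1, 1↦3}  → |V|=3 |E|=3  E = 1-p->1 1-r->2 2-q->1
halt: no rule applies after step 3

Answer: 3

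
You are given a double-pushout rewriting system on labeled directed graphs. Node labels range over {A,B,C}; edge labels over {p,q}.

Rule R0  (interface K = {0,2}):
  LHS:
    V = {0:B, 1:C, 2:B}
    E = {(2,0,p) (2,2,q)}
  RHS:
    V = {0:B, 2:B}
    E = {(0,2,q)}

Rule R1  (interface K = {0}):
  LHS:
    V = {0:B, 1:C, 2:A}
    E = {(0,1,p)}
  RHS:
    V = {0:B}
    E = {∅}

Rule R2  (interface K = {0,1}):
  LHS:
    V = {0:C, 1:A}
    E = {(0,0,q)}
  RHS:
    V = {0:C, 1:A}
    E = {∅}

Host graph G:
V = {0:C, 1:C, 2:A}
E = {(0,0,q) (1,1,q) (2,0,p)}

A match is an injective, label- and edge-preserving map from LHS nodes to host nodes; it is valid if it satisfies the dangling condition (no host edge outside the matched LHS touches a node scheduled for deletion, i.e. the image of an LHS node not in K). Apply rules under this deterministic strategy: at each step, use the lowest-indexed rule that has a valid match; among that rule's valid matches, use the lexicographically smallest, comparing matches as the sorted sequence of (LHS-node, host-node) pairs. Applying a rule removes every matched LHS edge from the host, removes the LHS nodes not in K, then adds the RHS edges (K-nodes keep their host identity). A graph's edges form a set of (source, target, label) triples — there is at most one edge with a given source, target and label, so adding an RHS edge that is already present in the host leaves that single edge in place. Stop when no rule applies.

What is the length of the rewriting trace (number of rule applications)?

start.  V:3 E:3  edges: 0-q->0 1-q->1 2-p->0
1. fire R2 via {0↦0, 1↦2}  →  V:3 E:2  edges: 1-q->1 2-p->0
2. fire R2 via {0↦1, 1↦2}  →  V:3 E:1  edges: 2-p->0
final graph: no rule applies after step 2

Answer: 2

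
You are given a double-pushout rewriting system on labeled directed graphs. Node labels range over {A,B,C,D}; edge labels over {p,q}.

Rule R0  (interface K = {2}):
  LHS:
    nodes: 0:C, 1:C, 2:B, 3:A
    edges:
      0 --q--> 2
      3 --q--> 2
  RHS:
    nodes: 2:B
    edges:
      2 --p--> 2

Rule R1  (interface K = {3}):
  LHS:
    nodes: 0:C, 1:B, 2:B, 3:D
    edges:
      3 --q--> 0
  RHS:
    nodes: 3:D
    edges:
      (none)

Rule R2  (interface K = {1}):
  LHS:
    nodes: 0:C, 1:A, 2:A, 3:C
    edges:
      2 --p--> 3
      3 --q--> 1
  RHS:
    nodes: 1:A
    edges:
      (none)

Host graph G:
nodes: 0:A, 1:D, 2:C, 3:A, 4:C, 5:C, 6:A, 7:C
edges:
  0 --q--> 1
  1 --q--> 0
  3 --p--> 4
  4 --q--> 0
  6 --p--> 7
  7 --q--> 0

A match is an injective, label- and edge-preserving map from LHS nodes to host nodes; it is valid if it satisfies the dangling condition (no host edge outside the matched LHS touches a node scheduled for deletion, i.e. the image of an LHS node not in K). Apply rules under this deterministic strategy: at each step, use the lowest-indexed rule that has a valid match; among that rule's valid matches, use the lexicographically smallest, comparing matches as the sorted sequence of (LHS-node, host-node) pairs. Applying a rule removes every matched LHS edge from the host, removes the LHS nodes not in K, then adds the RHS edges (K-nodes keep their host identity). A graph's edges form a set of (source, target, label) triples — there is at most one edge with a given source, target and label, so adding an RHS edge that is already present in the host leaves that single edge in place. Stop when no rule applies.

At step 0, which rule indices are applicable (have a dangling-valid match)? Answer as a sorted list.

Answer: [R2]

Derivation:
R0: no valid match — LHS pattern not found
R1: no valid match — LHS pattern not found
R2: 4 valid matches — {0↦2, 1↦0, 2↦3, 3↦4}, {0↦2, 1↦0, 2↦6, 3↦7}, {0↦5, 1↦0, 2↦3, 3↦4} (+1 more)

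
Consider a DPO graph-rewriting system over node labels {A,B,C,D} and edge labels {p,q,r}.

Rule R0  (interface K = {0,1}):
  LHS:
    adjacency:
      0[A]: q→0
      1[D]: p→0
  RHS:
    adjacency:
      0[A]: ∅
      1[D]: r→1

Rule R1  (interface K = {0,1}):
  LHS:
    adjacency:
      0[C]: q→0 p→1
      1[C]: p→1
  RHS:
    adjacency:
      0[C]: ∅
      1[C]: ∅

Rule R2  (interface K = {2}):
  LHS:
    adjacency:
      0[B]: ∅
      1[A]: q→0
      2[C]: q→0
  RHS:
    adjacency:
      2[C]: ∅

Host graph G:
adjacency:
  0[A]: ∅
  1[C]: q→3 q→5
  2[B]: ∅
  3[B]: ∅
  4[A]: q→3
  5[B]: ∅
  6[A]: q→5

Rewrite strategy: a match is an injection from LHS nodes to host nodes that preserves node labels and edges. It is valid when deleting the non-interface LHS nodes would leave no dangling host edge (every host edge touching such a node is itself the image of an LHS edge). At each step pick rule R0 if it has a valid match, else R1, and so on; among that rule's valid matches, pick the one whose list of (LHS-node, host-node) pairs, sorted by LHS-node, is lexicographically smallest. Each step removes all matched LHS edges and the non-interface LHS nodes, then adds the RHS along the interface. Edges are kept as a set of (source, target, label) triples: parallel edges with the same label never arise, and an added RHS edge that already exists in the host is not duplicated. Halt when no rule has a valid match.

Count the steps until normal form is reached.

[0] host  ⇒  7 nodes, 4 edges  {1-q->3 1-q->5 4-q->3 6-q->5}
[1] R2 @ {0↦3, 1↦4, 2↦1}  ⇒  5 nodes, 2 edges  {1-q->5 6-q->5}
[2] R2 @ {0↦5, 1↦6, 2↦1}  ⇒  3 nodes, 0 edges  {∅}
normal form: no rule applies after step 2

Answer: 2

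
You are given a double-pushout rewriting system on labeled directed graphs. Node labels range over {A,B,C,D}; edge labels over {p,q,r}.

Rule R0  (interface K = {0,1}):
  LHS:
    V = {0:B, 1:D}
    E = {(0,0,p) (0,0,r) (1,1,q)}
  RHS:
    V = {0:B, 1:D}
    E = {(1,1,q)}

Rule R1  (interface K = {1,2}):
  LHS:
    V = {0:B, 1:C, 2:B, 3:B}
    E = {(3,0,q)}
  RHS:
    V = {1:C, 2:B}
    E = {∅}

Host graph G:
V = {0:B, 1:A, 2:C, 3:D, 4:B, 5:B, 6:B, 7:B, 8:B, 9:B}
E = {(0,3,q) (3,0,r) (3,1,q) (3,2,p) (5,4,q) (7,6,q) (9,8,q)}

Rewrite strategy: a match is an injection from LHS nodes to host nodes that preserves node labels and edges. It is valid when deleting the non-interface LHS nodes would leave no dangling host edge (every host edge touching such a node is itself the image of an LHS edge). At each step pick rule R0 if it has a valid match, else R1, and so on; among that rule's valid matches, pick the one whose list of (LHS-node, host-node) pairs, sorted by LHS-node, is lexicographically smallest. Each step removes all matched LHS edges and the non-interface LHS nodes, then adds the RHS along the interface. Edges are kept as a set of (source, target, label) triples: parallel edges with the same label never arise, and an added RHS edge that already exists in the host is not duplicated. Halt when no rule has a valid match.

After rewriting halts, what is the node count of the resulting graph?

start.  V:10 E:7  edges: 0-q->3 3-r->0 3-q->1 3-p->2 5-q->4 7-q->6 9-q->8
1. fire R1 via {0↦4, 1↦2, 2↦0, 3↦5}  →  V:8 E:6  edges: 0-q->3 3-r->0 3-q->1 3-p->2 7-q->6 9-q->8
2. fire R1 via {0↦6, 1↦2, 2↦0, 3↦7}  →  V:6 E:5  edges: 0-q->3 3-r->0 3-q->1 3-p->2 9-q->8
3. fire R1 via {0↦8, 1↦2, 2↦0, 3↦9}  →  V:4 E:4  edges: 0-q->3 3-r->0 3-q->1 3-p->2
final graph: no rule applies after step 3
NF nodes: {0:B, 1:A, 2:C, 3:D}

Answer: 4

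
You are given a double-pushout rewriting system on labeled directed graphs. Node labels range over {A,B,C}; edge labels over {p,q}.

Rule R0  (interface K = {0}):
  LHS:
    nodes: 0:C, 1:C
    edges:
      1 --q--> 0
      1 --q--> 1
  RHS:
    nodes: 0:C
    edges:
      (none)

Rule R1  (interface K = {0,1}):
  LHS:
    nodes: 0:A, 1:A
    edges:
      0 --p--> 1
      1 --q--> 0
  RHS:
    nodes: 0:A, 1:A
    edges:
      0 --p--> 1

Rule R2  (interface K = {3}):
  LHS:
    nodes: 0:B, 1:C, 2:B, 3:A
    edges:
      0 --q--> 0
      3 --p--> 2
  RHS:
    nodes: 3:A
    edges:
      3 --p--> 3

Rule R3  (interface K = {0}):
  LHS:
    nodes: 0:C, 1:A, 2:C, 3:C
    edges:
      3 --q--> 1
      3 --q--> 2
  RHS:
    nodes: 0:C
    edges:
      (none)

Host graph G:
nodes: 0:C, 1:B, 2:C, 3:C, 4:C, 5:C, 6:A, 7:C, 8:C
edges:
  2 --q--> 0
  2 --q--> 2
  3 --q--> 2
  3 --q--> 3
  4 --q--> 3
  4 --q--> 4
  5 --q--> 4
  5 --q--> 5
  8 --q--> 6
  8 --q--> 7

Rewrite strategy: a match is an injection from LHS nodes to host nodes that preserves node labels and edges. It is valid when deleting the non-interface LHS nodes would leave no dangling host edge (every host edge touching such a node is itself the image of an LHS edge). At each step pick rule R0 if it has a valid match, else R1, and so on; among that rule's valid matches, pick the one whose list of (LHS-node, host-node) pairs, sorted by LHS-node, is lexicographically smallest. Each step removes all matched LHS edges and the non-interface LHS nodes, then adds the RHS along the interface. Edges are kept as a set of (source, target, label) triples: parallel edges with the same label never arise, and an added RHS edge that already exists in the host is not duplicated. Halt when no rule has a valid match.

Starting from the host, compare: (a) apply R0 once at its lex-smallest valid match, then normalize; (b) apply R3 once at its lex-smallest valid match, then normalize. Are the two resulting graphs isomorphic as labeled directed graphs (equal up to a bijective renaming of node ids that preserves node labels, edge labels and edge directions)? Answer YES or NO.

Answer: YES

Steps:
branch R0-first: apply at {0↦4, 1↦5} → |E|=8, then 4 more step(s) → NF |V|=2 |E|=0 V={0:C, 1:B} E=∅
branch R3-first: apply at {0↦0, 1↦6, 2↦7, 3↦8} → |E|=8, then 4 more step(s) → NF |V|=2 |E|=0 V={0:C, 1:B} E=∅
graphs isomorphic (equal up to label-preserving node renaming)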